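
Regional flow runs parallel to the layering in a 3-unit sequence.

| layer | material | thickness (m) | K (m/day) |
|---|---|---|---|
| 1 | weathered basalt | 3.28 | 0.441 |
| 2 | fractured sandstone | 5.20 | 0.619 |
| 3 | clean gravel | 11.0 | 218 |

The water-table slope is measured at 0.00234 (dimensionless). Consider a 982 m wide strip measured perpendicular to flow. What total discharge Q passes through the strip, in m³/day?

Flow is parallel to layering, so each bed carries its own Darcy discharge and the transmissivities add.
Σ(K_i·b_i) = 0.441×3.28 + 0.619×5.20 + 218×11.0 = 2403 m²/day.
Hydraulic gradient i = 0.00234.
Q = Σ(K_i·b_i) · W · i = 2403 × 982 × 0.002340 = 5521 m³/day.

5520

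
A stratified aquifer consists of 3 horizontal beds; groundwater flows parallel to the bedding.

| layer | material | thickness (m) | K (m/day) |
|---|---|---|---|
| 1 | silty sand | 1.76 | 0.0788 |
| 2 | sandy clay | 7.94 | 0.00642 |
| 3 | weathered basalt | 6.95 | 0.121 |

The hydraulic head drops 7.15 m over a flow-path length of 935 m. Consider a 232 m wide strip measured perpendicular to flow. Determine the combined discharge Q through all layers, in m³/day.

1.83

Flow is parallel to layering, so each bed carries its own Darcy discharge and the transmissivities add.
Σ(K_i·b_i) = 0.0788×1.76 + 0.00642×7.94 + 0.121×6.95 = 1.031 m²/day.
Hydraulic gradient i = Δh / L = 7.15 / 935 = 0.007647.
Q = Σ(K_i·b_i) · W · i = 1.031 × 232 × 0.007647 = 1.828 m³/day.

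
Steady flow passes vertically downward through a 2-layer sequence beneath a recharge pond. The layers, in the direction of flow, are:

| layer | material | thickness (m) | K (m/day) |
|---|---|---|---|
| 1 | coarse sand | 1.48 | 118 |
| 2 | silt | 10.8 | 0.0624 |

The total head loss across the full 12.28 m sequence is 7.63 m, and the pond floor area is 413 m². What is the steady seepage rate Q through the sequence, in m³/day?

Flow is perpendicular to layering, so the layers act in series and the equivalent K is the thickness-weighted harmonic mean.
Total thickness L = 1.48 + 10.8 = 12.28 m.
Σ(b_i/K_i) = 1.48/118 + 10.8/0.0624 = 173.1 d.
K_eq = L / Σ(b_i/K_i) = 12.28 / 173.1 = 0.07095 m/day.
Q = K_eq · A · (Δh/L) = 0.07095 × 413 × (7.63/12.28) = 18.21 m³/day.

18.2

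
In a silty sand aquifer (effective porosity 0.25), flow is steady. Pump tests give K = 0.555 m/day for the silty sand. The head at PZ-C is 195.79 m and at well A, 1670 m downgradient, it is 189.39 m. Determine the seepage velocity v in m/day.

0.00851

Hydraulic gradient i = (195.79 − 189.39) / 1670 = 6.4 / 1670 = 0.003832.
Darcy flux q = K · i = 0.5550 × 0.003832 = 0.002127 m/day.
Seepage velocity v = q / n_e = 0.002127 / 0.25 = 0.008508 m/day.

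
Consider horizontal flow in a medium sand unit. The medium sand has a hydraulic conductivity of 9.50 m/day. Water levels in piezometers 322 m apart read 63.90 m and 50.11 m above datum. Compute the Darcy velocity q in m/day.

Hydraulic gradient i = (63.90 − 50.11) / 322 = 13.79 / 322 = 0.04283.
Specific discharge q = K · i = 9.500 × 0.04283 = 0.4068 m/day.

0.407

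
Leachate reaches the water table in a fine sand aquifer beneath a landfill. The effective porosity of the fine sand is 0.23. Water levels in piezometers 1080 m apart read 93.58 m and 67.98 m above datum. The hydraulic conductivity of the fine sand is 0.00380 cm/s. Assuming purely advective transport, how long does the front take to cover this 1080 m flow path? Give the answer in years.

Convert K: 0.00380 cm/s × 864 = 3.283 m/day.
Hydraulic gradient i = (93.58 − 67.98) / 1080 = 25.6 / 1080 = 0.02370.
Darcy flux q = K · i = 3.283 × 0.02370 = 0.07782 m/day.
Seepage velocity v = q / n_e = 0.07782 / 0.23 = 0.3384 m/day.
Travel time t = L / v = 1080 / 0.3384 = 3192 days = 8.739 years.

8.74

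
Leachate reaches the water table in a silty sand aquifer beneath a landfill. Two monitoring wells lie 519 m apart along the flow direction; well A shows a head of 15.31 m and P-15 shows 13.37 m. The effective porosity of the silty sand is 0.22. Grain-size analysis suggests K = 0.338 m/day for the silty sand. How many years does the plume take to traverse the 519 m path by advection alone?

247

Hydraulic gradient i = (15.31 − 13.37) / 519 = 1.94 / 519 = 0.003738.
Darcy flux q = K · i = 0.3380 × 0.003738 = 0.001263 m/day.
Seepage velocity v = q / n_e = 0.001263 / 0.22 = 0.005743 m/day.
Travel time t = L / v = 519 / 0.005743 = 90373 days = 247.4 years.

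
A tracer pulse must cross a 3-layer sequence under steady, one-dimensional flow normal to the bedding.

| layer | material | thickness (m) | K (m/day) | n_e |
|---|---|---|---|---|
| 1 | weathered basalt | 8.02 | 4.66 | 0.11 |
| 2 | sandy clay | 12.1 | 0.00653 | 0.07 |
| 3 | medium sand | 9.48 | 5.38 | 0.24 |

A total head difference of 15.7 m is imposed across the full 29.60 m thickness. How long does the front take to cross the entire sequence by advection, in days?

474

With flow normal to the layers, continuity requires the same specific discharge q through every layer.
Σ(b_i/K_i) = 8.02/4.66 + 12.1/0.00653 + 9.48/5.38 = 1856 d.
q = Δh / Σ(b_i/K_i) = 15.7 / 1856 = 0.008457 m/day.
In each layer the seepage velocity is v_i = q/n_i, so the layer transit time is t_i = b_i·n_i / q:
  layer 1 (weathered basalt): t_1 = 8.02 × 0.11 / 0.008457 = 104.3 d
  layer 2 (sandy clay): t_2 = 12.1 × 0.07 / 0.008457 = 100.2 d
  layer 3 (medium sand): t_3 = 9.48 × 0.24 / 0.008457 = 269.0 d
Total t = Σ t_i = 473.5 days.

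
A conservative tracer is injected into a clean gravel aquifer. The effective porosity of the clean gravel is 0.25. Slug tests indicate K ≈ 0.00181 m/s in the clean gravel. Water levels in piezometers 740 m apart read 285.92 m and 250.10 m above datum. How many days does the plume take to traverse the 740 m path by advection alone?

24.4

Convert K: 0.00181 m/s × 86400 = 156.4 m/day.
Hydraulic gradient i = (285.92 − 250.10) / 740 = 35.82 / 740 = 0.04841.
Darcy flux q = K · i = 156.4 × 0.04841 = 7.570 m/day.
Seepage velocity v = q / n_e = 7.570 / 0.25 = 30.28 m/day.
Travel time t = L / v = 740 / 30.28 = 24.44 days.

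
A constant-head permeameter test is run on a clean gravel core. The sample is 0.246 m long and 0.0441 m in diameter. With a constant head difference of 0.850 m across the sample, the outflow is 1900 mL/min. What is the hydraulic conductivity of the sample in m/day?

518

Cross-sectional area A = π·(d/2)² = π × (0.0441/2)² = 0.001527 m².
Convert discharge: 1900 mL/min = 3.167e-05 m³/s.
Darcy's law rearranged: K = Q·L / (A·Δh) = 3.167e-05 × 0.246 / (0.001527 × 0.850) = 0.006000 m/s = 518.4 m/day.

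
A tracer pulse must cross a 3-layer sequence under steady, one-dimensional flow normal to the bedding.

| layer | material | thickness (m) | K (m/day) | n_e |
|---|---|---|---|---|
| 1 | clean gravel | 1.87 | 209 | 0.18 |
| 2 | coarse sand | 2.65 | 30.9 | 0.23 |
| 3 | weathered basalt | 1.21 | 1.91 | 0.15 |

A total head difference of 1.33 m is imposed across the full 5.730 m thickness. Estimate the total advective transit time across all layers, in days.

0.617

With flow normal to the layers, continuity requires the same specific discharge q through every layer.
Σ(b_i/K_i) = 1.87/209 + 2.65/30.9 + 1.21/1.91 = 0.7282 d.
q = Δh / Σ(b_i/K_i) = 1.33 / 0.7282 = 1.826 m/day.
In each layer the seepage velocity is v_i = q/n_i, so the layer transit time is t_i = b_i·n_i / q:
  layer 1 (clean gravel): t_1 = 1.87 × 0.18 / 1.826 = 0.1843 d
  layer 2 (coarse sand): t_2 = 2.65 × 0.23 / 1.826 = 0.3337 d
  layer 3 (weathered basalt): t_3 = 1.21 × 0.15 / 1.826 = 0.09938 d
Total t = Σ t_i = 0.6174 days.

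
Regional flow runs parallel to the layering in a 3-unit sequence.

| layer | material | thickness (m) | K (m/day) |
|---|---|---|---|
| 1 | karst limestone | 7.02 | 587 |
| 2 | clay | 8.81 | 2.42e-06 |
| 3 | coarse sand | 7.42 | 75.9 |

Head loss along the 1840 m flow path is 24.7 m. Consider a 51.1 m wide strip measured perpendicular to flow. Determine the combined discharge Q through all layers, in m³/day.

3210

Flow is parallel to layering, so each bed carries its own Darcy discharge and the transmissivities add.
Σ(K_i·b_i) = 587×7.02 + 2.42e-06×8.81 + 75.9×7.42 = 4684 m²/day.
Hydraulic gradient i = Δh / L = 24.7 / 1840 = 0.01342.
Q = Σ(K_i·b_i) · W · i = 4684 × 51.1 × 0.01342 = 3213 m³/day.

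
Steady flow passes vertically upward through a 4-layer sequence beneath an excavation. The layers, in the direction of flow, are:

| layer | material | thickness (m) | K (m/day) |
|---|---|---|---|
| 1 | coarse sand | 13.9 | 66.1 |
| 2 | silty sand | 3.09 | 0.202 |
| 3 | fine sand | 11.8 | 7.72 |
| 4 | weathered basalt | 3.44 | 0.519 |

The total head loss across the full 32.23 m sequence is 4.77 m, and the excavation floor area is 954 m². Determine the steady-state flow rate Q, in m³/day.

192

Flow is perpendicular to layering, so the layers act in series and the equivalent K is the thickness-weighted harmonic mean.
Total thickness L = 13.9 + 3.09 + 11.8 + 3.44 = 32.23 m.
Σ(b_i/K_i) = 13.9/66.1 + 3.09/0.202 + 11.8/7.72 + 3.44/0.519 = 23.66 d.
K_eq = L / Σ(b_i/K_i) = 32.23 / 23.66 = 1.362 m/day.
Q = K_eq · A · (Δh/L) = 1.362 × 954 × (4.77/32.23) = 192.3 m³/day.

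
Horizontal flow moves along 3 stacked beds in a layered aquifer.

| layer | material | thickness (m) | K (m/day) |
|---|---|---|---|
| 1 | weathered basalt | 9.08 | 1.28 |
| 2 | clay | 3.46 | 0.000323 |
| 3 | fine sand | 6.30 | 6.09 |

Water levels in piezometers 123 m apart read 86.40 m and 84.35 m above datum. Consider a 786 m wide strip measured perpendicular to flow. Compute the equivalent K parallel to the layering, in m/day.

2.65

Flow is parallel to layering, so each bed carries its own Darcy discharge and the transmissivities add.
Σ(K_i·b_i) = 1.28×9.08 + 0.000323×3.46 + 6.09×6.30 = 49.99 m²/day.
Total thickness b = 18.84 m, so K_eq = Σ(K_i·b_i)/b = 2.653 m/day.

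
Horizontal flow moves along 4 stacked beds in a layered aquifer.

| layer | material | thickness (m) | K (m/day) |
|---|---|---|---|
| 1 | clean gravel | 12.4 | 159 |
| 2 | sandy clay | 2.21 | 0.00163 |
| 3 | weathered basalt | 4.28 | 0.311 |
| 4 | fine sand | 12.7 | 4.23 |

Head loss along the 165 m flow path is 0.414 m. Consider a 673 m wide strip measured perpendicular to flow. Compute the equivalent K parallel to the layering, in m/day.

Flow is parallel to layering, so each bed carries its own Darcy discharge and the transmissivities add.
Σ(K_i·b_i) = 159×12.4 + 0.00163×2.21 + 0.311×4.28 + 4.23×12.7 = 2027 m²/day.
Total thickness b = 31.59 m, so K_eq = Σ(K_i·b_i)/b = 64.15 m/day.

64.2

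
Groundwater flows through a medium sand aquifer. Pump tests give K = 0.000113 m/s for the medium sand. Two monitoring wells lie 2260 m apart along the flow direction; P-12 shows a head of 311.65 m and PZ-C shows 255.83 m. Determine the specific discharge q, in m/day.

0.241

Convert K: 0.000113 m/s × 86400 = 9.763 m/day.
Hydraulic gradient i = (311.65 − 255.83) / 2260 = 55.82 / 2260 = 0.02470.
Specific discharge q = K · i = 9.763 × 0.02470 = 0.2411 m/day.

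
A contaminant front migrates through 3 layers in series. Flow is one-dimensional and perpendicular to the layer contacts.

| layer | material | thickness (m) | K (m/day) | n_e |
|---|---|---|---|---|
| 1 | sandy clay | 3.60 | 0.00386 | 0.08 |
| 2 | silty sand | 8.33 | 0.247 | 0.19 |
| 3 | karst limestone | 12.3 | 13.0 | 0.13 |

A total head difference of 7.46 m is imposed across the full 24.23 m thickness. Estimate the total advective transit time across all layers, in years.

1.23

With flow normal to the layers, continuity requires the same specific discharge q through every layer.
Σ(b_i/K_i) = 3.60/0.00386 + 8.33/0.247 + 12.3/13.0 = 967.3 d.
q = Δh / Σ(b_i/K_i) = 7.46 / 967.3 = 0.007712 m/day.
In each layer the seepage velocity is v_i = q/n_i, so the layer transit time is t_i = b_i·n_i / q:
  layer 1 (sandy clay): t_1 = 3.60 × 0.08 / 0.007712 = 37.34 d
  layer 2 (silty sand): t_2 = 8.33 × 0.19 / 0.007712 = 205.2 d
  layer 3 (karst limestone): t_3 = 12.3 × 0.13 / 0.007712 = 207.3 d
Total t = Σ t_i = 449.9 days = 1.232 years.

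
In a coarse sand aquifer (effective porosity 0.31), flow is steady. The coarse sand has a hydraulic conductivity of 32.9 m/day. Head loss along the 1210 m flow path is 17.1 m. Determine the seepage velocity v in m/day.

1.50

Hydraulic gradient i = Δh / L = 17.1 / 1210 = 0.01413.
Darcy flux q = K · i = 32.90 × 0.01413 = 0.4650 m/day.
Seepage velocity v = q / n_e = 0.4650 / 0.31 = 1.500 m/day.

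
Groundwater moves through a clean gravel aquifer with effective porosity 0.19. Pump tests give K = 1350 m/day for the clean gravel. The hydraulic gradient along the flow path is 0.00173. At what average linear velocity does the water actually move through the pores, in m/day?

Hydraulic gradient i = 0.00173.
Darcy flux q = K · i = 1350 × 0.001730 = 2.336 m/day.
Seepage velocity v = q / n_e = 2.336 / 0.19 = 12.29 m/day.

12.3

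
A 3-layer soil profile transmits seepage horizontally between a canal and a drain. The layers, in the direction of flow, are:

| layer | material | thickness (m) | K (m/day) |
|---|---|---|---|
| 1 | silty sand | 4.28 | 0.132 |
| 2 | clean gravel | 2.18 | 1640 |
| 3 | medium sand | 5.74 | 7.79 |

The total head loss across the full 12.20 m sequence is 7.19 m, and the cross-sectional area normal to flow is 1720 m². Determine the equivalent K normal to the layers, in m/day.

Flow is perpendicular to layering, so the layers act in series and the equivalent K is the thickness-weighted harmonic mean.
Total thickness L = 4.28 + 2.18 + 5.74 = 12.20 m.
Σ(b_i/K_i) = 4.28/0.132 + 2.18/1640 + 5.74/7.79 = 33.16 d.
K_eq = L / Σ(b_i/K_i) = 12.20 / 33.16 = 0.3679 m/day.

0.368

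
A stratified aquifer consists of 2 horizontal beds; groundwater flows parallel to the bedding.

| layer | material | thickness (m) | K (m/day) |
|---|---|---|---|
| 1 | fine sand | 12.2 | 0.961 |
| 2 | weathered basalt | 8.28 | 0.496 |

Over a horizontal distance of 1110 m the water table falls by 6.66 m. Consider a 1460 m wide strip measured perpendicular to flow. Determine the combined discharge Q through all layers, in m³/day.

Flow is parallel to layering, so each bed carries its own Darcy discharge and the transmissivities add.
Σ(K_i·b_i) = 0.961×12.2 + 0.496×8.28 = 15.83 m²/day.
Hydraulic gradient i = Δh / L = 6.66 / 1110 = 0.006000.
Q = Σ(K_i·b_i) · W · i = 15.83 × 1460 × 0.006000 = 138.7 m³/day.

139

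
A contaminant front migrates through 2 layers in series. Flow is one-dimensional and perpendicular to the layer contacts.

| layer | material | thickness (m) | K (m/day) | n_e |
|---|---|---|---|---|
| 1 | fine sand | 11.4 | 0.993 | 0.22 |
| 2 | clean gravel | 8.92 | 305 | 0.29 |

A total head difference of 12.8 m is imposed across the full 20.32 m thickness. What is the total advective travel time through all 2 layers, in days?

With flow normal to the layers, continuity requires the same specific discharge q through every layer.
Σ(b_i/K_i) = 11.4/0.993 + 8.92/305 = 11.51 d.
q = Δh / Σ(b_i/K_i) = 12.8 / 11.51 = 1.112 m/day.
In each layer the seepage velocity is v_i = q/n_i, so the layer transit time is t_i = b_i·n_i / q:
  layer 1 (fine sand): t_1 = 11.4 × 0.22 / 1.112 = 2.255 d
  layer 2 (clean gravel): t_2 = 8.92 × 0.29 / 1.112 = 2.326 d
Total t = Σ t_i = 4.581 days.

4.58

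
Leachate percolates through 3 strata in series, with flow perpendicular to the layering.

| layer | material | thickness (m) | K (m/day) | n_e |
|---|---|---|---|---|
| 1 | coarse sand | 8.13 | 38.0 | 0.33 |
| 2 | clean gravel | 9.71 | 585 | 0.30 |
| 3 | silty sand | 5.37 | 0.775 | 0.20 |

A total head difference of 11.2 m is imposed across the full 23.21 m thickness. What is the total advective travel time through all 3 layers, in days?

With flow normal to the layers, continuity requires the same specific discharge q through every layer.
Σ(b_i/K_i) = 8.13/38.0 + 9.71/585 + 5.37/0.775 = 7.160 d.
q = Δh / Σ(b_i/K_i) = 11.2 / 7.160 = 1.564 m/day.
In each layer the seepage velocity is v_i = q/n_i, so the layer transit time is t_i = b_i·n_i / q:
  layer 1 (coarse sand): t_1 = 8.13 × 0.33 / 1.564 = 1.715 d
  layer 2 (clean gravel): t_2 = 9.71 × 0.30 / 1.564 = 1.862 d
  layer 3 (silty sand): t_3 = 5.37 × 0.20 / 1.564 = 0.6866 d
Total t = Σ t_i = 4.264 days.

4.26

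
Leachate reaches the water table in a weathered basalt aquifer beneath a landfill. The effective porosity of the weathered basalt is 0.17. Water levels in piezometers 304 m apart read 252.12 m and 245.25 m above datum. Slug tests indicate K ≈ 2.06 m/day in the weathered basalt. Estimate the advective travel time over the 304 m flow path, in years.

3.04

Hydraulic gradient i = (252.12 − 245.25) / 304 = 6.87 / 304 = 0.02260.
Darcy flux q = K · i = 2.060 × 0.02260 = 0.04655 m/day.
Seepage velocity v = q / n_e = 0.04655 / 0.17 = 0.2738 m/day.
Travel time t = L / v = 304 / 0.2738 = 1110 days = 3.039 years.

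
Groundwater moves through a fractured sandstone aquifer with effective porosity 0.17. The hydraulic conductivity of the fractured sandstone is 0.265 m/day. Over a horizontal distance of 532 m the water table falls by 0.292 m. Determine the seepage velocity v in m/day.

Hydraulic gradient i = Δh / L = 0.292 / 532 = 0.0005489.
Darcy flux q = K · i = 0.2650 × 0.0005489 = 0.0001455 m/day.
Seepage velocity v = q / n_e = 0.0001455 / 0.17 = 0.0008556 m/day.

0.000856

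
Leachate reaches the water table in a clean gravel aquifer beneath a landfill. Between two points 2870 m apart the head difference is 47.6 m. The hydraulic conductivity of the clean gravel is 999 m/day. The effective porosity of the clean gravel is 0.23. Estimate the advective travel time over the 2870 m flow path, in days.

39.8

Hydraulic gradient i = Δh / L = 47.6 / 2870 = 0.01659.
Darcy flux q = K · i = 999.0 × 0.01659 = 16.57 m/day.
Seepage velocity v = q / n_e = 16.57 / 0.23 = 72.04 m/day.
Travel time t = L / v = 2870 / 72.04 = 39.84 days.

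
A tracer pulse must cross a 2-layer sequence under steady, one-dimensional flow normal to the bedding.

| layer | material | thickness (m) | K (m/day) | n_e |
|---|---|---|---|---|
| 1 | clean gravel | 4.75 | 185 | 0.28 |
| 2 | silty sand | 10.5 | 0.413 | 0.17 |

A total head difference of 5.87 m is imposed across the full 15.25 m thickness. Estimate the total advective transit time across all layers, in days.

13.5

With flow normal to the layers, continuity requires the same specific discharge q through every layer.
Σ(b_i/K_i) = 4.75/185 + 10.5/0.413 = 25.45 d.
q = Δh / Σ(b_i/K_i) = 5.87 / 25.45 = 0.2307 m/day.
In each layer the seepage velocity is v_i = q/n_i, so the layer transit time is t_i = b_i·n_i / q:
  layer 1 (clean gravel): t_1 = 4.75 × 0.28 / 0.2307 = 5.766 d
  layer 2 (silty sand): t_2 = 10.5 × 0.17 / 0.2307 = 7.739 d
Total t = Σ t_i = 13.51 days.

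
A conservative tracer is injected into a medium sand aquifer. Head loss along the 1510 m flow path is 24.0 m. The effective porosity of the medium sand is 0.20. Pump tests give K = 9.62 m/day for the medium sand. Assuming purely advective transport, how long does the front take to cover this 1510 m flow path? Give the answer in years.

5.41

Hydraulic gradient i = Δh / L = 24.0 / 1510 = 0.01589.
Darcy flux q = K · i = 9.620 × 0.01589 = 0.1529 m/day.
Seepage velocity v = q / n_e = 0.1529 / 0.20 = 0.7645 m/day.
Travel time t = L / v = 1510 / 0.7645 = 1975 days = 5.408 years.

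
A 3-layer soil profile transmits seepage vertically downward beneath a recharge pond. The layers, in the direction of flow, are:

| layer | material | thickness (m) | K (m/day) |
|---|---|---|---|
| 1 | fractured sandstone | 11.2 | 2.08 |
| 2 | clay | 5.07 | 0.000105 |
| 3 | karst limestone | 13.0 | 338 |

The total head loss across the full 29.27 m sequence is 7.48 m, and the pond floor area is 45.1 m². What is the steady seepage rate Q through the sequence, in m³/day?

0.00699

Flow is perpendicular to layering, so the layers act in series and the equivalent K is the thickness-weighted harmonic mean.
Total thickness L = 11.2 + 5.07 + 13.0 = 29.27 m.
Σ(b_i/K_i) = 11.2/2.08 + 5.07/0.000105 + 13.0/338 = 48291 d.
K_eq = L / Σ(b_i/K_i) = 29.27 / 48291 = 0.0006061 m/day.
Q = K_eq · A · (Δh/L) = 0.0006061 × 45.1 × (7.48/29.27) = 0.006986 m³/day.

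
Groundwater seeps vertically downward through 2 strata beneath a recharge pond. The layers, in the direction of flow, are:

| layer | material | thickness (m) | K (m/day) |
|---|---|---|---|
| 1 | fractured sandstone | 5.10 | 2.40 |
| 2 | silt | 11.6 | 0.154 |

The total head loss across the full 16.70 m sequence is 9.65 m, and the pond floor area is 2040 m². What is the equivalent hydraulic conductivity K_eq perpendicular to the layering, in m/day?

Flow is perpendicular to layering, so the layers act in series and the equivalent K is the thickness-weighted harmonic mean.
Total thickness L = 5.10 + 11.6 = 16.70 m.
Σ(b_i/K_i) = 5.10/2.40 + 11.6/0.154 = 77.45 d.
K_eq = L / Σ(b_i/K_i) = 16.70 / 77.45 = 0.2156 m/day.

0.216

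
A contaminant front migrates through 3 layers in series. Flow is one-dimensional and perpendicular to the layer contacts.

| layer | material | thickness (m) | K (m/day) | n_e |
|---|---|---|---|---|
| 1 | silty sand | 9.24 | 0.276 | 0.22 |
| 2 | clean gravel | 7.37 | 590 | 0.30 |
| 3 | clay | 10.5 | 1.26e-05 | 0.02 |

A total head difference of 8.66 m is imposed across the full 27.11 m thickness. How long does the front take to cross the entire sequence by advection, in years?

1170

With flow normal to the layers, continuity requires the same specific discharge q through every layer.
Σ(b_i/K_i) = 9.24/0.276 + 7.37/590 + 10.5/1.26e-05 = 8.334e+05 d.
q = Δh / Σ(b_i/K_i) = 8.66 / 8.334e+05 = 1.039e-05 m/day.
In each layer the seepage velocity is v_i = q/n_i, so the layer transit time is t_i = b_i·n_i / q:
  layer 1 (silty sand): t_1 = 9.24 × 0.22 / 1.039e-05 = 1.956e+05 d
  layer 2 (clean gravel): t_2 = 7.37 × 0.30 / 1.039e-05 = 2.128e+05 d
  layer 3 (clay): t_3 = 10.5 × 0.02 / 1.039e-05 = 20209 d
Total t = Σ t_i = 4.286e+05 days = 1173 years.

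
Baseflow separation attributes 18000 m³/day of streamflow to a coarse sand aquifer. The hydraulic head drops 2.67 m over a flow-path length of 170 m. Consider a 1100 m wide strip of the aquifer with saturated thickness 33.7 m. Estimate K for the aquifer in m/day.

Cross-sectional area A = 1100 × 33.7 = 37070 m².
Hydraulic gradient i = Δh / L = 2.67 / 170 = 0.01571.
From Q = K·A·i, K = Q / (A·i) = 18000 / (37070 × 0.01571) = 30.92 m/day.

30.9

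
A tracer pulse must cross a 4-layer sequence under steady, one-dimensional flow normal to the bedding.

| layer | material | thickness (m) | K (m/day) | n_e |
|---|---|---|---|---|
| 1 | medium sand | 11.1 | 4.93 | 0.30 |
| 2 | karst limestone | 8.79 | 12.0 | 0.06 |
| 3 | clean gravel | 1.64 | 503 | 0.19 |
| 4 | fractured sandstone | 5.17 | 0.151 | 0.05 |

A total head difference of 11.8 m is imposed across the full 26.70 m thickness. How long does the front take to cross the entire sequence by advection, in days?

With flow normal to the layers, continuity requires the same specific discharge q through every layer.
Σ(b_i/K_i) = 11.1/4.93 + 8.79/12.0 + 1.64/503 + 5.17/0.151 = 37.23 d.
q = Δh / Σ(b_i/K_i) = 11.8 / 37.23 = 0.3170 m/day.
In each layer the seepage velocity is v_i = q/n_i, so the layer transit time is t_i = b_i·n_i / q:
  layer 1 (medium sand): t_1 = 11.1 × 0.30 / 0.3170 = 10.51 d
  layer 2 (karst limestone): t_2 = 8.79 × 0.06 / 0.3170 = 1.664 d
  layer 3 (clean gravel): t_3 = 1.64 × 0.19 / 0.3170 = 0.9830 d
  layer 4 (fractured sandstone): t_4 = 5.17 × 0.05 / 0.3170 = 0.8155 d
Total t = Σ t_i = 13.97 days.

14.0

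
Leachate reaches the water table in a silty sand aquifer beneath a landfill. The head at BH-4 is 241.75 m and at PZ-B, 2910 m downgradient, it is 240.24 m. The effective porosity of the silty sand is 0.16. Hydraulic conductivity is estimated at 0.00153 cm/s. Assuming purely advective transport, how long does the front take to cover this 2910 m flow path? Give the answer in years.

1860

Convert K: 0.00153 cm/s × 864 = 1.322 m/day.
Hydraulic gradient i = (241.75 − 240.24) / 2910 = 1.51 / 2910 = 0.0005189.
Darcy flux q = K · i = 1.322 × 0.0005189 = 0.0006859 m/day.
Seepage velocity v = q / n_e = 0.0006859 / 0.16 = 0.004287 m/day.
Travel time t = L / v = 2910 / 0.004287 = 6.788e+05 days = 1858 years.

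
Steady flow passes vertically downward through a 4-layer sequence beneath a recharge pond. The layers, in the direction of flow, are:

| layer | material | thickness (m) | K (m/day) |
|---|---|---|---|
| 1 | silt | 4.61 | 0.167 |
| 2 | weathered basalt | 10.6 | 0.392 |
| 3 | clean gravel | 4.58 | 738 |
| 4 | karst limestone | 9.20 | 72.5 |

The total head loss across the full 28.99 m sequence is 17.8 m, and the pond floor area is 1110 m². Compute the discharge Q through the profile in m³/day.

Flow is perpendicular to layering, so the layers act in series and the equivalent K is the thickness-weighted harmonic mean.
Total thickness L = 4.61 + 10.6 + 4.58 + 9.20 = 28.99 m.
Σ(b_i/K_i) = 4.61/0.167 + 10.6/0.392 + 4.58/738 + 9.20/72.5 = 54.78 d.
K_eq = L / Σ(b_i/K_i) = 28.99 / 54.78 = 0.5292 m/day.
Q = K_eq · A · (Δh/L) = 0.5292 × 1110 × (17.8/28.99) = 360.7 m³/day.

361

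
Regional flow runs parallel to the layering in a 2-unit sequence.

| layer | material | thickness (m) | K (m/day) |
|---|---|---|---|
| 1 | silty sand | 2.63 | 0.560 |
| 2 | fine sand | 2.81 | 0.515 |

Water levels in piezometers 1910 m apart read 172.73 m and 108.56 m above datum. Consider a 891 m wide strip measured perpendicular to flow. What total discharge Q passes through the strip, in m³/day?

87.4

Flow is parallel to layering, so each bed carries its own Darcy discharge and the transmissivities add.
Σ(K_i·b_i) = 0.560×2.63 + 0.515×2.81 = 2.920 m²/day.
Hydraulic gradient i = (172.73 − 108.56) / 1910 = 64.17 / 1910 = 0.03360.
Q = Σ(K_i·b_i) · W · i = 2.920 × 891 × 0.03360 = 87.41 m³/day.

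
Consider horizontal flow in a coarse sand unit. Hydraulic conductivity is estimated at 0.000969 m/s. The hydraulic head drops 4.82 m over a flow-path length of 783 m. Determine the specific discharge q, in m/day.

0.515

Convert K: 0.000969 m/s × 86400 = 83.72 m/day.
Hydraulic gradient i = Δh / L = 4.82 / 783 = 0.006156.
Specific discharge q = K · i = 83.72 × 0.006156 = 0.5154 m/day.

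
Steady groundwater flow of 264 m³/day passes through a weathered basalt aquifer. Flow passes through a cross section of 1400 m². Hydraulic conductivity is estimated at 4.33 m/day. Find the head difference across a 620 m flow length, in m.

From Q = K·A·i, i = Q / (K·A) = 264 / (4.330 × 1400) = 0.04355.
Head loss Δh = i · L = 0.04355 × 620 = 27.00 m.

27.0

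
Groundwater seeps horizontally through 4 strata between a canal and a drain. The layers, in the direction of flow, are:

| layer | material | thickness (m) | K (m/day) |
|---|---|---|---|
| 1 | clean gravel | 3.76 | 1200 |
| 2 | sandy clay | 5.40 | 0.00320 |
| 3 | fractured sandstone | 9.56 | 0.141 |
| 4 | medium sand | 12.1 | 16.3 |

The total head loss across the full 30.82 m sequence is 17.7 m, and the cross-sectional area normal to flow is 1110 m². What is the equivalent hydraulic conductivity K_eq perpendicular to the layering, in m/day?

0.0176

Flow is perpendicular to layering, so the layers act in series and the equivalent K is the thickness-weighted harmonic mean.
Total thickness L = 3.76 + 5.40 + 9.56 + 12.1 = 30.82 m.
Σ(b_i/K_i) = 3.76/1200 + 5.40/0.00320 + 9.56/0.141 + 12.1/16.3 = 1756 d.
K_eq = L / Σ(b_i/K_i) = 30.82 / 1756 = 0.01755 m/day.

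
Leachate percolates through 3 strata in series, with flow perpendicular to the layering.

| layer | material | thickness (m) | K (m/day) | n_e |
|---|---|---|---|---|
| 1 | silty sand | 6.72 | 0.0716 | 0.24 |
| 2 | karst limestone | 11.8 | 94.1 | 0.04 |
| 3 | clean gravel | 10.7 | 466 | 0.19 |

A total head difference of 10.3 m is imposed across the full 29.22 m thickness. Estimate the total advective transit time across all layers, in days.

37.6

With flow normal to the layers, continuity requires the same specific discharge q through every layer.
Σ(b_i/K_i) = 6.72/0.0716 + 11.8/94.1 + 10.7/466 = 94.00 d.
q = Δh / Σ(b_i/K_i) = 10.3 / 94.00 = 0.1096 m/day.
In each layer the seepage velocity is v_i = q/n_i, so the layer transit time is t_i = b_i·n_i / q:
  layer 1 (silty sand): t_1 = 6.72 × 0.24 / 0.1096 = 14.72 d
  layer 2 (karst limestone): t_2 = 11.8 × 0.04 / 0.1096 = 4.308 d
  layer 3 (clean gravel): t_3 = 10.7 × 0.19 / 0.1096 = 18.55 d
Total t = Σ t_i = 37.58 days.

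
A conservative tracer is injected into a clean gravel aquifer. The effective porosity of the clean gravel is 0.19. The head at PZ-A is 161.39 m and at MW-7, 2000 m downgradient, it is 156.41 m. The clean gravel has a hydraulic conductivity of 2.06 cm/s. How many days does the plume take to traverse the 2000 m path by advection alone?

Convert K: 2.06 cm/s × 864 = 1780 m/day.
Hydraulic gradient i = (161.39 − 156.41) / 2000 = 4.98 / 2000 = 0.002490.
Darcy flux q = K · i = 1780 × 0.002490 = 4.432 m/day.
Seepage velocity v = q / n_e = 4.432 / 0.19 = 23.33 m/day.
Travel time t = L / v = 2000 / 23.33 = 85.74 days.

85.7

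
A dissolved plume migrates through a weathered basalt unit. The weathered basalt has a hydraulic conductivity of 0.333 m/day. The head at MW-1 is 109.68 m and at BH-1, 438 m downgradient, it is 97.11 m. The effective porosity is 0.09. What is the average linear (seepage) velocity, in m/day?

0.106

Hydraulic gradient i = (109.68 − 97.11) / 438 = 12.57 / 438 = 0.02870.
Darcy flux q = K · i = 0.3330 × 0.02870 = 0.009557 m/day.
Seepage velocity v = q / n_e = 0.009557 / 0.09 = 0.1062 m/day.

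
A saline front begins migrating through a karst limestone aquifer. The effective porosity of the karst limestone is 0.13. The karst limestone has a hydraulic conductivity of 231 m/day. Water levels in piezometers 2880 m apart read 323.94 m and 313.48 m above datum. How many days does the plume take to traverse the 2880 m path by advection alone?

Hydraulic gradient i = (323.94 − 313.48) / 2880 = 10.46 / 2880 = 0.003632.
Darcy flux q = K · i = 231.0 × 0.003632 = 0.8390 m/day.
Seepage velocity v = q / n_e = 0.8390 / 0.13 = 6.454 m/day.
Travel time t = L / v = 2880 / 6.454 = 446.3 days.

446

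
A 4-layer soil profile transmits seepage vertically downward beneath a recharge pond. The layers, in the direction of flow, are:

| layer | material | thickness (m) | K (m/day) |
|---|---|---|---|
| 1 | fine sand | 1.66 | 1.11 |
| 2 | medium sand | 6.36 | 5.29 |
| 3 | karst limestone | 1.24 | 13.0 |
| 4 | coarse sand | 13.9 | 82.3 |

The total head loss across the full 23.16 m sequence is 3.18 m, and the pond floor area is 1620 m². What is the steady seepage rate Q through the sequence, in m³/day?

1740

Flow is perpendicular to layering, so the layers act in series and the equivalent K is the thickness-weighted harmonic mean.
Total thickness L = 1.66 + 6.36 + 1.24 + 13.9 = 23.16 m.
Σ(b_i/K_i) = 1.66/1.11 + 6.36/5.29 + 1.24/13.0 + 13.9/82.3 = 2.962 d.
K_eq = L / Σ(b_i/K_i) = 23.16 / 2.962 = 7.819 m/day.
Q = K_eq · A · (Δh/L) = 7.819 × 1620 × (3.18/23.16) = 1739 m³/day.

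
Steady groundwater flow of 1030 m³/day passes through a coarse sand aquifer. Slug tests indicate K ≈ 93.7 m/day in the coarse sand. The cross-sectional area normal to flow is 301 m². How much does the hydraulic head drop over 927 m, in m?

From Q = K·A·i, i = Q / (K·A) = 1030 / (93.70 × 301.0) = 0.03652.
Head loss Δh = i · L = 0.03652 × 927 = 33.85 m.

33.9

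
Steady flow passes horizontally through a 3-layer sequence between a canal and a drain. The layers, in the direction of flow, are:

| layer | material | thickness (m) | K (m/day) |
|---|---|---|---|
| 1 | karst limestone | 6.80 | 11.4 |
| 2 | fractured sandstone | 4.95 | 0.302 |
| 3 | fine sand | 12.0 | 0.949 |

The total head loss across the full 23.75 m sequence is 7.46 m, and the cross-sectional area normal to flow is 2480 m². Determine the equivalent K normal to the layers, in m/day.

0.801

Flow is perpendicular to layering, so the layers act in series and the equivalent K is the thickness-weighted harmonic mean.
Total thickness L = 6.80 + 4.95 + 12.0 = 23.75 m.
Σ(b_i/K_i) = 6.80/11.4 + 4.95/0.302 + 12.0/0.949 = 29.63 d.
K_eq = L / Σ(b_i/K_i) = 23.75 / 29.63 = 0.8015 m/day.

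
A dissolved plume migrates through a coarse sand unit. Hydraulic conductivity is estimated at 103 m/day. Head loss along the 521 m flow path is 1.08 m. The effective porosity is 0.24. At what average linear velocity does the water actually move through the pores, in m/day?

Hydraulic gradient i = Δh / L = 1.08 / 521 = 0.002073.
Darcy flux q = K · i = 103.0 × 0.002073 = 0.2135 m/day.
Seepage velocity v = q / n_e = 0.2135 / 0.24 = 0.8896 m/day.

0.890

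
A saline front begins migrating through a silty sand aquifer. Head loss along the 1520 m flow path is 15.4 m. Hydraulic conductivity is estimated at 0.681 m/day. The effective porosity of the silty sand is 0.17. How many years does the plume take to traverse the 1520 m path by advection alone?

Hydraulic gradient i = Δh / L = 15.4 / 1520 = 0.01013.
Darcy flux q = K · i = 0.6810 × 0.01013 = 0.006900 m/day.
Seepage velocity v = q / n_e = 0.006900 / 0.17 = 0.04059 m/day.
Travel time t = L / v = 1520 / 0.04059 = 37451 days = 102.5 years.

103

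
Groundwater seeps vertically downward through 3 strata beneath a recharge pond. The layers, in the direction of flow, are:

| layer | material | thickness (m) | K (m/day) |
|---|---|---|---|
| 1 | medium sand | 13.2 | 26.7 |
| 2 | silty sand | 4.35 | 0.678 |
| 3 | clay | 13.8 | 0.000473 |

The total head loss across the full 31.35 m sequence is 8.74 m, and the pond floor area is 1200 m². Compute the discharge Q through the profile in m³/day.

Flow is perpendicular to layering, so the layers act in series and the equivalent K is the thickness-weighted harmonic mean.
Total thickness L = 13.2 + 4.35 + 13.8 = 31.35 m.
Σ(b_i/K_i) = 13.2/26.7 + 4.35/0.678 + 13.8/0.000473 = 29182 d.
K_eq = L / Σ(b_i/K_i) = 31.35 / 29182 = 0.001074 m/day.
Q = K_eq · A · (Δh/L) = 0.001074 × 1200 × (8.74/31.35) = 0.3594 m³/day.

0.359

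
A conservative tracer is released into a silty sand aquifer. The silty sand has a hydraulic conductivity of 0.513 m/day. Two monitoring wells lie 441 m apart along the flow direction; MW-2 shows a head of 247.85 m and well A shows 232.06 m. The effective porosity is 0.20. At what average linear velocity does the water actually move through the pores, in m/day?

Hydraulic gradient i = (247.85 − 232.06) / 441 = 15.79 / 441 = 0.03580.
Darcy flux q = K · i = 0.5130 × 0.03580 = 0.01837 m/day.
Seepage velocity v = q / n_e = 0.01837 / 0.20 = 0.09184 m/day.

0.0918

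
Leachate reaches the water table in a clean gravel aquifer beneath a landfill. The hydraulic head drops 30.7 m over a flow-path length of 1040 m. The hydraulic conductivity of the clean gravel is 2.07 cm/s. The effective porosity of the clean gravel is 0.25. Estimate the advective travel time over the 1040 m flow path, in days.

Convert K: 2.07 cm/s × 864 = 1788 m/day.
Hydraulic gradient i = Δh / L = 30.7 / 1040 = 0.02952.
Darcy flux q = K · i = 1788 × 0.02952 = 52.79 m/day.
Seepage velocity v = q / n_e = 52.79 / 0.25 = 211.2 m/day.
Travel time t = L / v = 1040 / 211.2 = 4.925 days.

4.92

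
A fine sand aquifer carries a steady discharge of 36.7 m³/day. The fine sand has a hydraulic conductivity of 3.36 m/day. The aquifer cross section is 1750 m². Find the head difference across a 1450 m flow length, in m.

9.05

From Q = K·A·i, i = Q / (K·A) = 36.7 / (3.360 × 1750) = 0.006241.
Head loss Δh = i · L = 0.006241 × 1450 = 9.050 m.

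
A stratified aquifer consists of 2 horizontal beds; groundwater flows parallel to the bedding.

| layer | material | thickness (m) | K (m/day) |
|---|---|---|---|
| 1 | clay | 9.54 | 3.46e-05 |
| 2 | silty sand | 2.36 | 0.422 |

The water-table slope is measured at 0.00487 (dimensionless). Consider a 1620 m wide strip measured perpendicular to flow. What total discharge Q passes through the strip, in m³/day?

7.86

Flow is parallel to layering, so each bed carries its own Darcy discharge and the transmissivities add.
Σ(K_i·b_i) = 3.46e-05×9.54 + 0.422×2.36 = 0.9963 m²/day.
Hydraulic gradient i = 0.00487.
Q = Σ(K_i·b_i) · W · i = 0.9963 × 1620 × 0.004870 = 7.860 m³/day.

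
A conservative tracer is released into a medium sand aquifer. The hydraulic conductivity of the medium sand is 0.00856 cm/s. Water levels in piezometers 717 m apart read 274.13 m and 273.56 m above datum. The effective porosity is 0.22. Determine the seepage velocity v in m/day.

Convert K: 0.00856 cm/s × 864 = 7.396 m/day.
Hydraulic gradient i = (274.13 − 273.56) / 717 = 0.57 / 717 = 0.0007950.
Darcy flux q = K · i = 7.396 × 0.0007950 = 0.005880 m/day.
Seepage velocity v = q / n_e = 0.005880 / 0.22 = 0.02673 m/day.

0.0267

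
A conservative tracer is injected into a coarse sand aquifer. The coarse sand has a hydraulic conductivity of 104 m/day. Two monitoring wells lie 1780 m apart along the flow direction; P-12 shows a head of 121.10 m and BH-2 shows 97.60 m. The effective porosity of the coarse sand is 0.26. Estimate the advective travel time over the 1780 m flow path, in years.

0.923

Hydraulic gradient i = (121.10 − 97.60) / 1780 = 23.5 / 1780 = 0.01320.
Darcy flux q = K · i = 104.0 × 0.01320 = 1.373 m/day.
Seepage velocity v = q / n_e = 1.373 / 0.26 = 5.281 m/day.
Travel time t = L / v = 1780 / 5.281 = 337.1 days = 0.9228 years.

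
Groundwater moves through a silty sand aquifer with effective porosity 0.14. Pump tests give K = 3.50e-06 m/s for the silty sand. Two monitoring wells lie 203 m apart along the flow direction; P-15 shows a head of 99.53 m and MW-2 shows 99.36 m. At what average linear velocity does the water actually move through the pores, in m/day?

0.00181

Convert K: 3.50e-06 m/s × 86400 = 0.3024 m/day.
Hydraulic gradient i = (99.53 − 99.36) / 203 = 0.17 / 203 = 0.0008374.
Darcy flux q = K · i = 0.3024 × 0.0008374 = 0.0002532 m/day.
Seepage velocity v = q / n_e = 0.0002532 / 0.14 = 0.001809 m/day.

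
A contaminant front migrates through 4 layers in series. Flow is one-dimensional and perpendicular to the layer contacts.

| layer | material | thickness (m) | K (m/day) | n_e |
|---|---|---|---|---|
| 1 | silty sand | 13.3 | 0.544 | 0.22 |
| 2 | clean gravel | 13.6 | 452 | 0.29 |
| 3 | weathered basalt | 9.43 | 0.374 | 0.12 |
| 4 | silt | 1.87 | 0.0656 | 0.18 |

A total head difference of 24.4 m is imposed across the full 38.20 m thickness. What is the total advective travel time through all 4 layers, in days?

With flow normal to the layers, continuity requires the same specific discharge q through every layer.
Σ(b_i/K_i) = 13.3/0.544 + 13.6/452 + 9.43/0.374 + 1.87/0.0656 = 78.20 d.
q = Δh / Σ(b_i/K_i) = 24.4 / 78.20 = 0.3120 m/day.
In each layer the seepage velocity is v_i = q/n_i, so the layer transit time is t_i = b_i·n_i / q:
  layer 1 (silty sand): t_1 = 13.3 × 0.22 / 0.3120 = 9.377 d
  layer 2 (clean gravel): t_2 = 13.6 × 0.29 / 0.3120 = 12.64 d
  layer 3 (weathered basalt): t_3 = 9.43 × 0.12 / 0.3120 = 3.627 d
  layer 4 (silt): t_4 = 1.87 × 0.18 / 0.3120 = 1.079 d
Total t = Σ t_i = 26.72 days.

26.7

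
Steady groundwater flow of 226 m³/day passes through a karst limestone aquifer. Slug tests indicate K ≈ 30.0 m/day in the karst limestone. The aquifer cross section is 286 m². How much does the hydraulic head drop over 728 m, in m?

19.2

From Q = K·A·i, i = Q / (K·A) = 226 / (30.00 × 286.0) = 0.02634.
Head loss Δh = i · L = 0.02634 × 728 = 19.18 m.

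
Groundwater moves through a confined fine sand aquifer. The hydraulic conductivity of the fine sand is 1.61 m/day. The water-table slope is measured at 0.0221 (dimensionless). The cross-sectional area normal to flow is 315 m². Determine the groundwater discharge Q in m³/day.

Hydraulic gradient i = 0.0221.
Darcy's law: Q = K · A · i = 1.610 × 315.0 × 0.02210 = 11.21 m³/day.

11.2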